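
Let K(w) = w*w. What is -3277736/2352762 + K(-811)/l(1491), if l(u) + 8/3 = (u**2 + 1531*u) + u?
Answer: -19839370218925/15906872128851 ≈ -1.2472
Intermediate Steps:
K(w) = w**2
l(u) = -8/3 + u**2 + 1532*u (l(u) = -8/3 + ((u**2 + 1531*u) + u) = -8/3 + (u**2 + 1532*u) = -8/3 + u**2 + 1532*u)
-3277736/2352762 + K(-811)/l(1491) = -3277736/2352762 + (-811)**2/(-8/3 + 1491**2 + 1532*1491) = -3277736*1/2352762 + 657721/(-8/3 + 2223081 + 2284212) = -1638868/1176381 + 657721/(13521871/3) = -1638868/1176381 + 657721*(3/13521871) = -1638868/1176381 + 1973163/13521871 = -19839370218925/15906872128851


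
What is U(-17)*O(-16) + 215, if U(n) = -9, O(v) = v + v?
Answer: 503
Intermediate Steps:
O(v) = 2*v
U(-17)*O(-16) + 215 = -18*(-16) + 215 = -9*(-32) + 215 = 288 + 215 = 503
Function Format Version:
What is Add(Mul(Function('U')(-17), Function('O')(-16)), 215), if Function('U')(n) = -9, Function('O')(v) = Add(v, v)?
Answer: 503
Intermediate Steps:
Function('O')(v) = Mul(2, v)
Add(Mul(Function('U')(-17), Function('O')(-16)), 215) = Add(Mul(-9, Mul(2, -16)), 215) = Add(Mul(-9, -32), 215) = Add(288, 215) = 503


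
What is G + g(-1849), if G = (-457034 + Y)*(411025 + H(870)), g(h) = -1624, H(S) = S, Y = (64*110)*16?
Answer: -141854168254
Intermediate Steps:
Y = 112640 (Y = 7040*16 = 112640)
G = -141854166630 (G = (-457034 + 112640)*(411025 + 870) = -344394*411895 = -141854166630)
G + g(-1849) = -141854166630 - 1624 = -141854168254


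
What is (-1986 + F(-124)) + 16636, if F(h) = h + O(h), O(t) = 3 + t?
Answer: 14405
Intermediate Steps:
F(h) = 3 + 2*h (F(h) = h + (3 + h) = 3 + 2*h)
(-1986 + F(-124)) + 16636 = (-1986 + (3 + 2*(-124))) + 16636 = (-1986 + (3 - 248)) + 16636 = (-1986 - 245) + 16636 = -2231 + 16636 = 14405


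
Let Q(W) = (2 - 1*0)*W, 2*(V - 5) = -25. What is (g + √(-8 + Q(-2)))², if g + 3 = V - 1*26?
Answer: 5281/4 - 146*I*√3 ≈ 1320.3 - 252.88*I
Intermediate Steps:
V = -15/2 (V = 5 + (½)*(-25) = 5 - 25/2 = -15/2 ≈ -7.5000)
Q(W) = 2*W (Q(W) = (2 + 0)*W = 2*W)
g = -73/2 (g = -3 + (-15/2 - 1*26) = -3 + (-15/2 - 26) = -3 - 67/2 = -73/2 ≈ -36.500)
(g + √(-8 + Q(-2)))² = (-73/2 + √(-8 + 2*(-2)))² = (-73/2 + √(-8 - 4))² = (-73/2 + √(-12))² = (-73/2 + 2*I*√3)²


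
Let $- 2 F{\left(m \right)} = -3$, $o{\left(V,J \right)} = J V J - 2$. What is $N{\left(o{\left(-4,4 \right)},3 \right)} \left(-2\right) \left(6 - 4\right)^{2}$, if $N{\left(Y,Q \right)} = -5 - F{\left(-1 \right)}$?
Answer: $52$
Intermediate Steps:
$o{\left(V,J \right)} = -2 + V J^{2}$ ($o{\left(V,J \right)} = V J^{2} - 2 = -2 + V J^{2}$)
$F{\left(m \right)} = \frac{3}{2}$ ($F{\left(m \right)} = \left(- \frac{1}{2}\right) \left(-3\right) = \frac{3}{2}$)
$N{\left(Y,Q \right)} = - \frac{13}{2}$ ($N{\left(Y,Q \right)} = -5 - \frac{3}{2} = - \frac{13}{2}$)
$N{\left(o{\left(-4,4 \right)},3 \right)} \left(-2\right) \left(6 - 4\right)^{2} = \left(- \frac{13}{2}\right) \left(-2\right) \left(6 - 4\right)^{2} = 13 \cdot 2^{2} = 13 \cdot 4 = 52$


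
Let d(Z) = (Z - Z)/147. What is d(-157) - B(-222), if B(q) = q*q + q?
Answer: -49062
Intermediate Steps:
B(q) = q + q² (B(q) = q² + q = q + q²)
d(Z) = 0 (d(Z) = 0*(1/147) = 0)
d(-157) - B(-222) = 0 - (-222)*(1 - 222) = 0 - (-222)*(-221) = 0 - 1*49062 = 0 - 49062 = -49062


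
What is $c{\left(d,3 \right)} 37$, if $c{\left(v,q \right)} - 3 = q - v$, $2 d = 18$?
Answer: $-111$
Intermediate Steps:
$d = 9$ ($d = \frac{1}{2} \cdot 18 = 9$)
$c{\left(v,q \right)} = 3 + q - v$ ($c{\left(v,q \right)} = 3 + \left(q - v\right) = 3 + q - v$)
$c{\left(d,3 \right)} 37 = \left(3 + 3 - 9\right) 37 = \left(-3\right) 37 = -111$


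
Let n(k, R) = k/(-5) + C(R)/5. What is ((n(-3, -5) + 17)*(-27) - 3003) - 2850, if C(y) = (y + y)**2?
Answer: -34341/5 ≈ -6868.2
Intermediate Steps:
C(y) = 4*y**2 (C(y) = (2*y)**2 = 4*y**2)
n(k, R) = -k/5 + 4*R**2/5 (n(k, R) = k/(-5) + (4*R**2)/5 = k*(-1/5) + (4*R**2)*(1/5) = -k/5 + 4*R**2/5)
((n(-3, -5) + 17)*(-27) - 3003) - 2850 = (((-1/5*(-3) + (4/5)*(-5)**2) + 17)*(-27) - 3003) - 2850 = (((3/5 + (4/5)*25) + 17)*(-27) - 3003) - 2850 = (((3/5 + 20) + 17)*(-27) - 3003) - 2850 = ((103/5 + 17)*(-27) - 3003) - 2850 = ((188/5)*(-27) - 3003) - 2850 = (-5076/5 - 3003) - 2850 = -20091/5 - 2850 = -34341/5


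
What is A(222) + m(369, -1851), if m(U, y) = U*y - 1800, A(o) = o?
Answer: -684597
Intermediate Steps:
m(U, y) = -1800 + U*y
A(222) + m(369, -1851) = 222 + (-1800 + 369*(-1851)) = 222 + (-1800 - 683019) = 222 - 684819 = -684597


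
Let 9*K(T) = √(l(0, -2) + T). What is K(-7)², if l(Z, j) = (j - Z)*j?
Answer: -1/27 ≈ -0.037037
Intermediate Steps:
l(Z, j) = j*(j - Z)
K(T) = √(4 + T)/9 (K(T) = √(-2*(-2 - 1*0) + T)/9 = √(-2*(-2 + 0) + T)/9 = √(-2*(-2) + T)/9 = √(4 + T)/9)
K(-7)² = (√(4 - 7)/9)² = (√(-3)/9)² = ((I*√3)/9)² = (I*√3/9)² = -1/27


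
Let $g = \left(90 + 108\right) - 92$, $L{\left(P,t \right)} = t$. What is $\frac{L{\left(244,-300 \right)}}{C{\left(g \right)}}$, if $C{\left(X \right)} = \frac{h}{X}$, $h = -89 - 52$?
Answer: $\frac{10600}{47} \approx 225.53$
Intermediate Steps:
$g = 106$ ($g = 198 - 92 = 106$)
$h = -141$ ($h = -89 - 52 = -141$)
$C{\left(X \right)} = - \frac{141}{X}$
$\frac{L{\left(244,-300 \right)}}{C{\left(g \right)}} = - \frac{300}{\left(-141\right) \frac{1}{106}} = - \frac{300}{- \frac{141}{106}} = \left(-300\right) \left(- \frac{106}{141}\right) = \frac{10600}{47}$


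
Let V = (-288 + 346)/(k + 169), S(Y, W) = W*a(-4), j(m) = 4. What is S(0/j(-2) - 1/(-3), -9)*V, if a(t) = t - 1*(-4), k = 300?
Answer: 0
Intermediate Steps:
a(t) = 4 + t (a(t) = t + 4 = 4 + t)
S(Y, W) = 0 (S(Y, W) = W*(4 - 4) = W*0 = 0)
V = 58/469 (V = (-288 + 346)/(300 + 169) = 58/469 ≈ 0.12367)
S(0/j(-2) - 1/(-3), -9)*V = 0*(58/469) = 0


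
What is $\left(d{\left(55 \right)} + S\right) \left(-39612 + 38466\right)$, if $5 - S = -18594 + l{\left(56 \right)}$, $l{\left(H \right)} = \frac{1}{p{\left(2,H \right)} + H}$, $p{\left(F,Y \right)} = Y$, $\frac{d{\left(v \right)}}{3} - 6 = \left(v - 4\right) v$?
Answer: $- \frac{1734805059}{56} \approx -3.0979 \cdot 10^{7}$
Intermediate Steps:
$d{\left(v \right)} = 18 + 3 v \left(-4 + v\right)$ ($d{\left(v \right)} = 18 + 3 \left(v - 4\right) v = 18 + 3 \left(-4 + v\right) v = 18 + 3 v \left(-4 + v\right)$)
$l{\left(H \right)} = \frac{1}{2 H}$ ($l{\left(H \right)} = \frac{1}{H + H} = \frac{1}{2 H}$)
$S = \frac{2083087}{112}$ ($S = 5 - \left(-18594 + \frac{1}{2 \cdot 56}\right) = 5 - \left(-18594 + \frac{1}{2} \cdot \frac{1}{56}\right) = 5 - \left(-18594 + \frac{1}{112}\right) = 5 - - \frac{2082527}{112} = 5 + \frac{2082527}{112} = \frac{2083087}{112} \approx 18599.0$)
$\left(d{\left(55 \right)} + S\right) \left(-39612 + 38466\right) = \left(\left(18 - 660 + 3 \cdot 55^{2}\right) + \frac{2083087}{112}\right) \left(-39612 + 38466\right) = \left(\left(18 - 660 + 3 \cdot 3025\right) + \frac{2083087}{112}\right) \left(-1146\right) = \left(\left(18 - 660 + 9075\right) + \frac{2083087}{112}\right) \left(-1146\right) = \left(8433 + \frac{2083087}{112}\right) \left(-1146\right) = \frac{3027583}{112} \left(-1146\right) = - \frac{1734805059}{56}$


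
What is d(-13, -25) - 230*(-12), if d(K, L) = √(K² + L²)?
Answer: 2760 + √794 ≈ 2788.2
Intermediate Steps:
d(-13, -25) - 230*(-12) = √((-13)² + (-25)²) - 230*(-12) = √(169 + 625) + 2760 = √794 + 2760 = 2760 + √794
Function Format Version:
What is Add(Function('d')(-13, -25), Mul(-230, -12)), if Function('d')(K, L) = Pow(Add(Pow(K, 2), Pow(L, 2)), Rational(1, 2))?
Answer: Add(2760, Pow(794, Rational(1, 2))) ≈ 2788.2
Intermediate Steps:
Add(Function('d')(-13, -25), Mul(-230, -12)) = Add(Pow(Add(Pow(-13, 2), Pow(-25, 2)), Rational(1, 2)), Mul(-230, -12)) = Add(Pow(Add(169, 625), Rational(1, 2)), 2760) = Add(Pow(794, Rational(1, 2)), 2760) = Add(2760, Pow(794, Rational(1, 2)))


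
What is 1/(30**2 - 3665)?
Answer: -1/2765 ≈ -0.00036166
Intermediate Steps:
1/(30**2 - 3665) = 1/(900 - 3665) = 1/(-2765) = -1/2765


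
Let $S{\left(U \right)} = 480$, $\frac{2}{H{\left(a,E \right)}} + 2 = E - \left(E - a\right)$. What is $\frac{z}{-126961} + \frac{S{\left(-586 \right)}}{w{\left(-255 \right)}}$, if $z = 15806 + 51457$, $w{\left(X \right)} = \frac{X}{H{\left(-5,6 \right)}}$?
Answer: $\frac{121207}{15108359} \approx 0.0080225$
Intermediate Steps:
$H{\left(a,E \right)} = \frac{2}{-2 + a}$ ($H{\left(a,E \right)} = \frac{2}{-2 + \left(E - \left(E - a\right)\right)} = \frac{2}{-2 + a}$)
$w{\left(X \right)} = - \frac{7 X}{2}$ ($w{\left(X \right)} = \frac{X}{2 \frac{1}{-2 - 5}} = \frac{X}{2 \frac{1}{-7}} = \frac{X}{2 \left(- \frac{1}{7}\right)} = \frac{X}{- \frac{2}{7}} = X \left(- \frac{7}{2}\right) = - \frac{7 X}{2}$)
$z = 67263$
$\frac{z}{-126961} + \frac{S{\left(-586 \right)}}{w{\left(-255 \right)}} = \frac{67263}{-126961} + \frac{480}{\left(- \frac{7}{2}\right) \left(-255\right)} = 67263 \left(- \frac{1}{126961}\right) + \frac{480}{\frac{1785}{2}} = - \frac{67263}{126961} + 480 \cdot \frac{2}{1785} = - \frac{67263}{126961} + \frac{64}{119} = \frac{121207}{15108359}$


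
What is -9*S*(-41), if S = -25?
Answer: -9225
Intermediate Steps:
-9*S*(-41) = -9*(-25)*(-41) = 225*(-41) = -9225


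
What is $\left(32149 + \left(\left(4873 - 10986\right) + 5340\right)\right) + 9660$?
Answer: $41036$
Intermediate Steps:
$\left(32149 + \left(\left(4873 - 10986\right) + 5340\right)\right) + 9660 = \left(32149 + \left(-6113 + 5340\right)\right) + 9660 = \left(32149 - 773\right) + 9660 = 31376 + 9660 = 41036$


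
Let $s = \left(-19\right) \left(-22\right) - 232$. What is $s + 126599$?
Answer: $126785$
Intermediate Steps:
$s = 186$ ($s = 418 - 232 = 186$)
$s + 126599 = 186 + 126599 = 126785$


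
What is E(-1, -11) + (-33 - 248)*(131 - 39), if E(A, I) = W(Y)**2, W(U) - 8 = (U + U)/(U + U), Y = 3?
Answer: -25771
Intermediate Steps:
W(U) = 9 (W(U) = 8 + (U + U)/(U + U) = 8 + (2*U)/((2*U)) = 8 + (2*U)*(1/(2*U)) = 8 + 1 = 9)
E(A, I) = 81 (E(A, I) = 9**2 = 81)
E(-1, -11) + (-33 - 248)*(131 - 39) = 81 + (-33 - 248)*(131 - 39) = 81 - 281*92 = 81 - 25852 = -25771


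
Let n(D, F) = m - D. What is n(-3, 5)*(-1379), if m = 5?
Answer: -11032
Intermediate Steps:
n(D, F) = 5 - D
n(-3, 5)*(-1379) = (5 - 1*(-3))*(-1379) = (5 + 3)*(-1379) = 8*(-1379) = -11032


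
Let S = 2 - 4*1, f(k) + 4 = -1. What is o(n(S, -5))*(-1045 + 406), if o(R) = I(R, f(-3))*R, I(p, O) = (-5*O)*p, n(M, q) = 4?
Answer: -255600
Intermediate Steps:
f(k) = -5 (f(k) = -4 - 1 = -5)
S = -2 (S = 2 - 4 = -2)
I(p, O) = -5*O*p
o(R) = 25*R**2 (o(R) = (-5*(-5)*R)*R = (25*R)*R = 25*R**2)
o(n(S, -5))*(-1045 + 406) = (25*4**2)*(-1045 + 406) = (25*16)*(-639) = 400*(-639) = -255600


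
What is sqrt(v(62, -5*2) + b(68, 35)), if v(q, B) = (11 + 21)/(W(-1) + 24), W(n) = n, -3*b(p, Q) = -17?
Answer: sqrt(33603)/69 ≈ 2.6567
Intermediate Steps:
b(p, Q) = 17/3 (b(p, Q) = -1/3*(-17) = 17/3)
v(q, B) = 32/23 (v(q, B) = (11 + 21)/(-1 + 24) = 32/23)
sqrt(v(62, -5*2) + b(68, 35)) = sqrt(32/23 + 17/3) = sqrt(487/69) = sqrt(33603)/69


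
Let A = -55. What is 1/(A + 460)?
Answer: 1/405 ≈ 0.0024691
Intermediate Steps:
1/(A + 460) = 1/(-55 + 460) = 1/405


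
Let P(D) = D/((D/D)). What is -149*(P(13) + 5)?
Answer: -2682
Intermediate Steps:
P(D) = D (P(D) = D/1 = D*1 = D)
-149*(P(13) + 5) = -149*(13 + 5) = -149*18 = -2682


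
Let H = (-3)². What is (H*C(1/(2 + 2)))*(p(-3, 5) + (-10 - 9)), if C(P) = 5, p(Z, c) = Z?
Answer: -990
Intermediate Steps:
H = 9
(H*C(1/(2 + 2)))*(p(-3, 5) + (-10 - 9)) = (9*5)*(-3 + (-10 - 9)) = 45*(-3 - 19) = 45*(-22) = -990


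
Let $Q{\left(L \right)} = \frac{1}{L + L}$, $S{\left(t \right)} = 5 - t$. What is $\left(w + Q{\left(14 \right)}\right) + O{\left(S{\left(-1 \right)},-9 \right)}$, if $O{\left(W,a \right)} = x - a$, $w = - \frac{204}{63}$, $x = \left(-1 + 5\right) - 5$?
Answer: $\frac{403}{84} \approx 4.7976$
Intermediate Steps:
$x = -1$ ($x = 4 - 5 = -1$)
$Q{\left(L \right)} = \frac{1}{2 L}$
$w = - \frac{68}{21}$ ($w = \left(-204\right) \frac{1}{63} = - \frac{68}{21} \approx -3.2381$)
$O{\left(W,a \right)} = -1 - a$
$\left(w + Q{\left(14 \right)}\right) + O{\left(S{\left(-1 \right)},-9 \right)} = \left(- \frac{68}{21} + \frac{1}{2 \cdot 14}\right) - -8 = \left(- \frac{68}{21} + \frac{1}{2} \cdot \frac{1}{14}\right) + \left(-1 + 9\right) = \left(- \frac{68}{21} + \frac{1}{28}\right) + 8 = - \frac{269}{84} + 8 = \frac{403}{84}$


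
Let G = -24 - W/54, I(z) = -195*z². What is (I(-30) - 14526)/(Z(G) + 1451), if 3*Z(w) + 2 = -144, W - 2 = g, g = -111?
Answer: -570078/4207 ≈ -135.51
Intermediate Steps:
W = -109 (W = 2 - 111 = -109)
G = -1187/54 (G = -24 - (-109)/54 = -24 - 1*(-109/54) = -24 + 109/54 = -1187/54 ≈ -21.981)
Z(w) = -146/3 (Z(w) = -⅔ + (⅓)*(-144) = -⅔ - 48 = -146/3)
(I(-30) - 14526)/(Z(G) + 1451) = (-195*(-30)² - 14526)/(-146/3 + 1451) = (-195*900 - 14526)/(4207/3) = (-175500 - 14526)*(3/4207) = -190026*3/4207 = -570078/4207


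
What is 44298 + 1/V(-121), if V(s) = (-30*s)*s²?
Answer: 2354298275341/53146830 ≈ 44298.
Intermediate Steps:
V(s) = -30*s³
44298 + 1/V(-121) = 44298 + 1/(-30*(-121)³) = 44298 + 1/(-30*(-1771561)) = 44298 + 1/53146830 = 2354298275341/53146830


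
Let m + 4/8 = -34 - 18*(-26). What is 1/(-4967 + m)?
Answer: -2/9067 ≈ -0.00022058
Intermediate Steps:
m = 867/2 (m = -1/2 + (-34 - 18*(-26)) = -1/2 + (-34 + 468) = -1/2 + 434 = 867/2 ≈ 433.50)
1/(-4967 + m) = 1/(-4967 + 867/2) = 1/(-9067/2) = -2/9067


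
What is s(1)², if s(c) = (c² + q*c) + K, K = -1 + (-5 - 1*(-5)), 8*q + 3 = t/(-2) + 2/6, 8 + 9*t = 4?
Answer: 121/1296 ≈ 0.093364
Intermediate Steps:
t = -4/9 (t = -8/9 + (⅑)*4 = -8/9 + 4/9 = -4/9 ≈ -0.44444)
q = -11/36 (q = -3/8 + (-4/9/(-2) + 2/6)/8 = -3/8 + (-4/9*(-½) + 2*(⅙))/8 = -3/8 + (2/9 + ⅓)/8 = -3/8 + (⅛)*(5/9) = -3/8 + 5/72 = -11/36 ≈ -0.30556)
K = -1 (K = -1 + (-5 + 5) = -1 + 0 = -1)
s(c) = -1 + c² - 11*c/36 (s(c) = (c² - 11*c/36) - 1 = -1 + c² - 11*c/36)
s(1)² = (-1 + 1² - 11/36*1)² = (-1 + 1 - 11/36)² = (-11/36)² = 121/1296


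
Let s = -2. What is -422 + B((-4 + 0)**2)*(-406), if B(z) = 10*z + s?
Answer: -64570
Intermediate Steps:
B(z) = -2 + 10*z (B(z) = 10*z - 2 = -2 + 10*z)
-422 + B((-4 + 0)**2)*(-406) = -422 + (-2 + 10*(-4 + 0)**2)*(-406) = -422 + (-2 + 10*(-4)**2)*(-406) = -422 + (-2 + 10*16)*(-406) = -422 + (-2 + 160)*(-406) = -422 + 158*(-406) = -422 - 64148 = -64570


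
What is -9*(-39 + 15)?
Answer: 216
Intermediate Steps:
-9*(-39 + 15) = -9*(-24) = 216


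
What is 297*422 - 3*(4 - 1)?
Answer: 125325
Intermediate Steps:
297*422 - 3*(4 - 1) = 125334 - 3*3 = 125334 - 9 = 125325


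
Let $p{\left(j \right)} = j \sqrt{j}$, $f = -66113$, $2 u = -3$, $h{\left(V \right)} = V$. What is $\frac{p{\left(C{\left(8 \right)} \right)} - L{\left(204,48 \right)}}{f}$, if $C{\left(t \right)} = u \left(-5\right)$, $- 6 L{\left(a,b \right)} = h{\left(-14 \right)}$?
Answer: $\frac{7}{198339} - \frac{15 \sqrt{30}}{264452} \approx -0.00027538$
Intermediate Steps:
$L{\left(a,b \right)} = \frac{7}{3}$ ($L{\left(a,b \right)} = \left(- \frac{1}{6}\right) \left(-14\right) = \frac{7}{3}$)
$u = - \frac{3}{2}$ ($u = \frac{1}{2} \left(-3\right) = - \frac{3}{2} \approx -1.5$)
$C{\left(t \right)} = \frac{15}{2}$ ($C{\left(t \right)} = \left(- \frac{3}{2}\right) \left(-5\right) = \frac{15}{2}$)
$p{\left(j \right)} = j^{\frac{3}{2}}$
$\frac{p{\left(C{\left(8 \right)} \right)} - L{\left(204,48 \right)}}{f} = \frac{\left(\frac{15}{2}\right)^{\frac{3}{2}} - \frac{7}{3}}{-66113} = \left(\frac{15 \sqrt{30}}{4} - \frac{7}{3}\right) \left(- \frac{1}{66113}\right) = \left(- \frac{7}{3} + \frac{15 \sqrt{30}}{4}\right) \left(- \frac{1}{66113}\right) = \frac{7}{198339} - \frac{15 \sqrt{30}}{264452}$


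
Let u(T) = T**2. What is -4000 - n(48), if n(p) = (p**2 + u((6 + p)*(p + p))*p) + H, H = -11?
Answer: -1289951381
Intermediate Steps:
n(p) = -11 + p**2 + 4*p**3*(6 + p)**2 (n(p) = (p**2 + ((6 + p)*(p + p))**2*p) - 11 = (p**2 + ((6 + p)*(2*p))**2*p) - 11 = (p**2 + (2*p*(6 + p))**2*p) - 11 = (p**2 + (4*p**2*(6 + p)**2)*p) - 11 = (p**2 + 4*p**3*(6 + p)**2) - 11 = -11 + p**2 + 4*p**3*(6 + p)**2)
-4000 - n(48) = -4000 - (-11 + 48**2 + 4*48**3*(6 + 48)**2) = -4000 - (-11 + 2304 + 4*110592*54**2) = -4000 - (-11 + 2304 + 4*110592*2916) = -4000 - (-11 + 2304 + 1289945088) = -4000 - 1*1289947381 = -4000 - 1289947381 = -1289951381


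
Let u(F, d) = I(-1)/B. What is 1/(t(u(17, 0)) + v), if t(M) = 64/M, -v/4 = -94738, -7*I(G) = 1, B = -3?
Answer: 1/380296 ≈ 2.6295e-6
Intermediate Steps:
I(G) = -⅐ (I(G) = -⅐*1 = -⅐)
u(F, d) = 1/21 (u(F, d) = -⅐/(-3) = -⅐*(-⅓) = 1/21)
v = 378952 (v = -4*(-94738) = 378952)
1/(t(u(17, 0)) + v) = 1/(64/(1/21) + 378952) = 1/(64*21 + 378952) = 1/(1344 + 378952) = 1/380296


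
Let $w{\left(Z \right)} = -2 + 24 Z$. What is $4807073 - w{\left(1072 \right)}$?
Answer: $4781347$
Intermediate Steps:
$4807073 - w{\left(1072 \right)} = 4807073 - \left(-2 + 24 \cdot 1072\right) = 4807073 - \left(-2 + 25728\right) = 4807073 - 25726 = 4781347$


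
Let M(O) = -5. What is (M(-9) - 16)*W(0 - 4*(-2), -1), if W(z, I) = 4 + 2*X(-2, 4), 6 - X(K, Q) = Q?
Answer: -168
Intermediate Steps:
X(K, Q) = 6 - Q
W(z, I) = 8 (W(z, I) = 4 + 2*(6 - 1*4) = 4 + 2*(6 - 4) = 4 + 2*2 = 4 + 4 = 8)
(M(-9) - 16)*W(0 - 4*(-2), -1) = (-5 - 16)*8 = -21*8 = -168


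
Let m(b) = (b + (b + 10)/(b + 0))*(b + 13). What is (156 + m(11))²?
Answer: 26255376/121 ≈ 2.1699e+5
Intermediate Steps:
m(b) = (13 + b)*(b + (10 + b)/b) (m(b) = (b + (10 + b)/b)*(13 + b) = (13 + b)*(b + (10 + b)/b))
(156 + m(11))² = (156 + (23 + 11² + 14*11 + 130/11))² = (156 + (23 + 121 + 154 + 130*(1/11)))² = (156 + (23 + 121 + 154 + 130/11))² = (156 + 3408/11)² = (5124/11)² = 26255376/121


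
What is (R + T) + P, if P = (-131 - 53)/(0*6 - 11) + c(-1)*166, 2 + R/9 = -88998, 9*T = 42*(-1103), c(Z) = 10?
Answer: -26547530/33 ≈ -8.0447e+5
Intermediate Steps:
T = -15442/3 (T = (42*(-1103))/9 = (⅑)*(-46326) = -15442/3 ≈ -5147.3)
R = -801000 (R = -18 + 9*(-88998) = -18 - 800982 = -801000)
P = 18444/11 (P = (-131 - 53)/(0*6 - 11) + 10*166 = -184/(0 - 11) + 1660 = -184/(-11) + 1660 = -184*(-1/11) + 1660 = 184/11 + 1660 = 18444/11 ≈ 1676.7)
(R + T) + P = (-801000 - 15442/3) + 18444/11 = -2418442/3 + 18444/11 = -26547530/33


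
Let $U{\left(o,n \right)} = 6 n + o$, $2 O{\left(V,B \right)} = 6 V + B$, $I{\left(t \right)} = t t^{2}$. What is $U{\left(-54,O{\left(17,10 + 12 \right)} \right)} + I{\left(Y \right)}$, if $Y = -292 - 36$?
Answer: $-35287234$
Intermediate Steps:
$Y = -328$
$I{\left(t \right)} = t^{3}$
$O{\left(V,B \right)} = \frac{B}{2} + 3 V$ ($O{\left(V,B \right)} = \frac{6 V + B}{2} = \frac{B + 6 V}{2} = \frac{B}{2} + 3 V$)
$U{\left(o,n \right)} = o + 6 n$
$U{\left(-54,O{\left(17,10 + 12 \right)} \right)} + I{\left(Y \right)} = \left(-54 + 6 \left(\frac{10 + 12}{2} + 3 \cdot 17\right)\right) + \left(-328\right)^{3} = \left(-54 + 6 \left(\frac{1}{2} \cdot 22 + 51\right)\right) - 35287552 = \left(-54 + 6 \left(11 + 51\right)\right) - 35287552 = \left(-54 + 6 \cdot 62\right) - 35287552 = \left(-54 + 372\right) - 35287552 = 318 - 35287552 = -35287234$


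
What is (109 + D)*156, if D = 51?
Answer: 24960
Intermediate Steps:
(109 + D)*156 = (109 + 51)*156 = 160*156 = 24960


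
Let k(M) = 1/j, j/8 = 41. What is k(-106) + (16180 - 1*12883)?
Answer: 1081417/328 ≈ 3297.0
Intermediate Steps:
j = 328 (j = 8*41 = 328)
k(M) = 1/328
k(-106) + (16180 - 1*12883) = 1/328 + (16180 - 1*12883) = 1/328 + (16180 - 12883) = 1/328 + 3297 = 1081417/328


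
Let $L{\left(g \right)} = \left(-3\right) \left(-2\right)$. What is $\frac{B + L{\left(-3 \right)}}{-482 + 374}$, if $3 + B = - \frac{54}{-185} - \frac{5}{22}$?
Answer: $- \frac{12473}{439560} \approx -0.028376$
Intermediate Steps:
$L{\left(g \right)} = 6$
$B = - \frac{11947}{4070}$ ($B = -3 - \left(- \frac{54}{185} + \frac{5}{22}\right) = -3 - - \frac{263}{4070} = -3 + \left(\frac{54}{185} - \frac{5}{22}\right) = -3 + \frac{263}{4070} = - \frac{11947}{4070} \approx -2.9354$)
$\frac{B + L{\left(-3 \right)}}{-482 + 374} = \frac{- \frac{11947}{4070} + 6}{-482 + 374} = \frac{12473}{4070 \left(-108\right)} = \frac{12473}{4070} \left(- \frac{1}{108}\right) = - \frac{12473}{439560}$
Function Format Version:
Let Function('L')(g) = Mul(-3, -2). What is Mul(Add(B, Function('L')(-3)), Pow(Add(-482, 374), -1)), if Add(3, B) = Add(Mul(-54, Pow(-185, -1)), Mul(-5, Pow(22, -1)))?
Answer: Rational(-12473, 439560) ≈ -0.028376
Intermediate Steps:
Function('L')(g) = 6
B = Rational(-11947, 4070) (B = Add(-3, Add(Mul(-54, Pow(-185, -1)), Mul(-5, Pow(22, -1)))) = Add(-3, Add(Mul(-54, Rational(-1, 185)), Mul(-5, Rational(1, 22)))) = Add(-3, Add(Rational(54, 185), Rational(-5, 22))) = Add(-3, Rational(263, 4070)) = Rational(-11947, 4070) ≈ -2.9354)
Mul(Add(B, Function('L')(-3)), Pow(Add(-482, 374), -1)) = Mul(Add(Rational(-11947, 4070), 6), Pow(Add(-482, 374), -1)) = Mul(Rational(12473, 4070), Pow(-108, -1)) = Mul(Rational(12473, 4070), Rational(-1, 108)) = Rational(-12473, 439560)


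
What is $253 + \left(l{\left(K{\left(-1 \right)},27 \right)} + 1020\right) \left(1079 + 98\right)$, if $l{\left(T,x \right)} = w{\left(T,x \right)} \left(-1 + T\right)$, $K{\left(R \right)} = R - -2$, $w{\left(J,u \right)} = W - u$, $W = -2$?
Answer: $1200793$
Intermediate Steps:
$w{\left(J,u \right)} = -2 - u$
$K{\left(R \right)} = 2 + R$ ($K{\left(R \right)} = R + 2 = 2 + R$)
$l{\left(T,x \right)} = \left(-1 + T\right) \left(-2 - x\right)$ ($l{\left(T,x \right)} = \left(-2 - x\right) \left(-1 + T\right) = \left(-1 + T\right) \left(-2 - x\right)$)
$253 + \left(l{\left(K{\left(-1 \right)},27 \right)} + 1020\right) \left(1079 + 98\right) = 253 + \left(- \left(-1 + \left(2 - 1\right)\right) \left(2 + 27\right) + 1020\right) \left(1079 + 98\right) = 253 + \left(\left(-1\right) \left(-1 + 1\right) 29 + 1020\right) 1177 = 253 + \left(\left(-1\right) 0 \cdot 29 + 1020\right) 1177 = 253 + \left(0 + 1020\right) 1177 = 253 + 1020 \cdot 1177 = 253 + 1200540 = 1200793$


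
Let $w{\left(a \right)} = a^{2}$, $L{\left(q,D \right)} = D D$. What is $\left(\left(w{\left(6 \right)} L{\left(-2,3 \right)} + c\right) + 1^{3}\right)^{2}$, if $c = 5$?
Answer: $108900$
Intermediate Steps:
$L{\left(q,D \right)} = D^{2}$
$\left(\left(w{\left(6 \right)} L{\left(-2,3 \right)} + c\right) + 1^{3}\right)^{2} = \left(\left(6^{2} \cdot 3^{2} + 5\right) + 1^{3}\right)^{2} = \left(\left(36 \cdot 9 + 5\right) + 1\right)^{2} = \left(\left(324 + 5\right) + 1\right)^{2} = \left(329 + 1\right)^{2} = 330^{2} = 108900$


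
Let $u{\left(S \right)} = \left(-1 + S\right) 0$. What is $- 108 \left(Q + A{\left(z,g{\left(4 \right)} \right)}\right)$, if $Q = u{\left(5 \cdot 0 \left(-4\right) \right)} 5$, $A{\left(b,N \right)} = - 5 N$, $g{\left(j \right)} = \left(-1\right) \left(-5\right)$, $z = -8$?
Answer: $2700$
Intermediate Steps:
$u{\left(S \right)} = 0$
$g{\left(j \right)} = 5$
$Q = 0$ ($Q = 0 \cdot 5 = 0$)
$- 108 \left(Q + A{\left(z,g{\left(4 \right)} \right)}\right) = - 108 \left(0 - 25\right) = \left(-108\right) \left(-25\right) = 2700$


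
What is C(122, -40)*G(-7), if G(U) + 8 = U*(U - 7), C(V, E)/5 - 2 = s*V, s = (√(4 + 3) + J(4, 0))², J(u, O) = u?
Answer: 1263600 + 439200*√7 ≈ 2.4256e+6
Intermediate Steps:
s = (4 + √7)² (s = (√(4 + 3) + 4)² = (√7 + 4)² = (4 + √7)² ≈ 44.166)
C(V, E) = 10 + 5*V*(4 + √7)² (C(V, E) = 10 + 5*((4 + √7)²*V) = 10 + 5*(V*(4 + √7)²) = 10 + 5*V*(4 + √7)²)
G(U) = -8 + U*(-7 + U) (G(U) = -8 + U*(U - 7) = -8 + U*(-7 + U))
C(122, -40)*G(-7) = (10 + 5*122*(4 + √7)²)*(-8 + (-7)² - 7*(-7)) = (10 + 610*(4 + √7)²)*(-8 + 49 + 49) = (10 + 610*(4 + √7)²)*90 = 900 + 54900*(4 + √7)²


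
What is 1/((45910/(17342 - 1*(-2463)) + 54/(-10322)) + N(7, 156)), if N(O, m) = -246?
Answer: -20442721/4981628011 ≈ -0.0041036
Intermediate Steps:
1/((45910/(17342 - 1*(-2463)) + 54/(-10322)) + N(7, 156)) = 1/((45910/(17342 - 1*(-2463)) + 54/(-10322)) - 246) = 1/((45910/(17342 + 2463) + 54*(-1/10322)) - 246) = 1/((45910/19805 - 27/5161) - 246) = 1/((45910*(1/19805) - 27/5161) - 246) = 1/((9182/3961 - 27/5161) - 246) = 1/(47281355/20442721 - 246) = 1/(-4981628011/20442721) = -20442721/4981628011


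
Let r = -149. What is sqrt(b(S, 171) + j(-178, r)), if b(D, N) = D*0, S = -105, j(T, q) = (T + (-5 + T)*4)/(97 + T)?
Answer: sqrt(910)/9 ≈ 3.3518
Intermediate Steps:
j(T, q) = (-20 + 5*T)/(97 + T) (j(T, q) = (T + (-20 + 4*T))/(97 + T) = (-20 + 5*T)/(97 + T))
b(D, N) = 0
sqrt(b(S, 171) + j(-178, r)) = sqrt(0 + 5*(-4 - 178)/(97 - 178)) = sqrt(0 + 5*(-182)/(-81)) = sqrt(0 + 5*(-1/81)*(-182)) = sqrt(0 + 910/81) = sqrt(910/81) = sqrt(910)/9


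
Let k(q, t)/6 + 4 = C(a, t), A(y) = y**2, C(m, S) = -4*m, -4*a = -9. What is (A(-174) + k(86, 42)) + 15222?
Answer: 45420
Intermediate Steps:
a = 9/4 (a = -1/4*(-9) = 9/4 ≈ 2.2500)
k(q, t) = -78 (k(q, t) = -24 + 6*(-4*9/4) = -24 + 6*(-9) = -24 - 54 = -78)
(A(-174) + k(86, 42)) + 15222 = ((-174)**2 - 78) + 15222 = (30276 - 78) + 15222 = 30198 + 15222 = 45420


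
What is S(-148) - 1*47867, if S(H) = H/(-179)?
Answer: -8568045/179 ≈ -47866.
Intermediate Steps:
S(H) = -H/179 (S(H) = H*(-1/179) = -H/179)
S(-148) - 1*47867 = -1/179*(-148) - 1*47867 = 148/179 - 47867 = -8568045/179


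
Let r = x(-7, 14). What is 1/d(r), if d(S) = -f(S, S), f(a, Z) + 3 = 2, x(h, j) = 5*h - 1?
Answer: 1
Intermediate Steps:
x(h, j) = -1 + 5*h
f(a, Z) = -1 (f(a, Z) = -3 + 2 = -1)
r = -36 (r = -1 + 5*(-7) = -1 - 35 = -36)
d(S) = 1 (d(S) = -1*(-1) = 1)
1/d(r) = 1/1 = 1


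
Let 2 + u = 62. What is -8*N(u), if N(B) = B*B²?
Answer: -1728000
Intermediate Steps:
u = 60 (u = -2 + 62 = 60)
N(B) = B³
-8*N(u) = -8*60³ = -8*216000 = -1728000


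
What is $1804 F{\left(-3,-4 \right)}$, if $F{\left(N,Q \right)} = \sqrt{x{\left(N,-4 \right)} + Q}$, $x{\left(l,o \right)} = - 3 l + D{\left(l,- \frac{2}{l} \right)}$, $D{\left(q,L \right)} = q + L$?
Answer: $\frac{3608 \sqrt{6}}{3} \approx 2945.9$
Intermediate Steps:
$D{\left(q,L \right)} = L + q$
$x{\left(l,o \right)} = - 2 l - \frac{2}{l}$ ($x{\left(l,o \right)} = - 3 l + \left(- \frac{2}{l} + l\right) = - 3 l + \left(l - \frac{2}{l}\right) = - 2 l - \frac{2}{l}$)
$F{\left(N,Q \right)} = \sqrt{Q - 2 N - \frac{2}{N}}$ ($F{\left(N,Q \right)} = \sqrt{\left(- 2 N - \frac{2}{N}\right) + Q} = \sqrt{Q - 2 N - \frac{2}{N}}$)
$1804 F{\left(-3,-4 \right)} = 1804 \sqrt{-4 - -6 - \frac{2}{-3}} = 1804 \sqrt{-4 + 6 - - \frac{2}{3}} = 1804 \sqrt{-4 + 6 + \frac{2}{3}} = 1804 \sqrt{\frac{8}{3}} = 1804 \frac{2 \sqrt{6}}{3} = \frac{3608 \sqrt{6}}{3}$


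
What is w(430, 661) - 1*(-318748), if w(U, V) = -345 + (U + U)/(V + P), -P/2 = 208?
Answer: 15601919/49 ≈ 3.1841e+5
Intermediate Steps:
P = -416 (P = -2*208 = -416)
w(U, V) = -345 + 2*U/(-416 + V) (w(U, V) = -345 + (U + U)/(V - 416) = -345 + (2*U)/(-416 + V) = -345 + 2*U/(-416 + V))
w(430, 661) - 1*(-318748) = (143520 - 345*661 + 2*430)/(-416 + 661) - 1*(-318748) = (143520 - 228045 + 860)/245 + 318748 = (1/245)*(-83665) + 318748 = -16733/49 + 318748 = 15601919/49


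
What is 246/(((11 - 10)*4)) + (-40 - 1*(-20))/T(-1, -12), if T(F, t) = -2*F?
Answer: 103/2 ≈ 51.500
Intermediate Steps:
246/(((11 - 10)*4)) + (-40 - 1*(-20))/T(-1, -12) = 246/(((11 - 10)*4)) + (-40 - 1*(-20))/((-2*(-1))) = 246/((1*4)) + (-40 + 20)/2 = 246/4 - 20*½ = 246*(¼) - 10 = 123/2 - 10 = 103/2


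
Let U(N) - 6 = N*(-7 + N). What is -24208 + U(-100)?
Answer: -13502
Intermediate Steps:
U(N) = 6 + N*(-7 + N)
-24208 + U(-100) = -24208 + (6 + (-100)² - 7*(-100)) = -24208 + (6 + 10000 + 700) = -24208 + 10706 = -13502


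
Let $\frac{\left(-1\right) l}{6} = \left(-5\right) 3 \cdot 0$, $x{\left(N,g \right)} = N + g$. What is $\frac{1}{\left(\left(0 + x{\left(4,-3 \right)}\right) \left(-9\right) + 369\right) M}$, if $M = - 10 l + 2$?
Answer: $\frac{1}{720} \approx 0.0013889$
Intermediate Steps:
$l = 0$ ($l = - 6 \left(-5\right) 3 \cdot 0 = - 6 \left(\left(-15\right) 0\right) = \left(-6\right) 0 = 0$)
$M = 2$ ($M = \left(-10\right) 0 + 2 = 0 + 2 = 2$)
$\frac{1}{\left(\left(0 + x{\left(4,-3 \right)}\right) \left(-9\right) + 369\right) M} = \frac{1}{\left(\left(0 + \left(4 - 3\right)\right) \left(-9\right) + 369\right) 2} = \frac{1}{\left(\left(0 + 1\right) \left(-9\right) + 369\right) 2} = \frac{1}{\left(1 \left(-9\right) + 369\right) 2} = \frac{1}{\left(-9 + 369\right) 2} = \frac{1}{360 \cdot 2} = \frac{1}{720}$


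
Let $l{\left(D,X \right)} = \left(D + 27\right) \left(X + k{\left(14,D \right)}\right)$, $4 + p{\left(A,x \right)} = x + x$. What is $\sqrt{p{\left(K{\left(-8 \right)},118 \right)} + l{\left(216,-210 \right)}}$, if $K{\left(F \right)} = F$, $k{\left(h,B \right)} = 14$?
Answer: $34 i \sqrt{41} \approx 217.71 i$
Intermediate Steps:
$p{\left(A,x \right)} = -4 + 2 x$ ($p{\left(A,x \right)} = -4 + \left(x + x\right) = -4 + 2 x$)
$l{\left(D,X \right)} = \left(14 + X\right) \left(27 + D\right)$ ($l{\left(D,X \right)} = \left(D + 27\right) \left(X + 14\right) = \left(27 + D\right) \left(14 + X\right) = \left(14 + X\right) \left(27 + D\right)$)
$\sqrt{p{\left(K{\left(-8 \right)},118 \right)} + l{\left(216,-210 \right)}} = \sqrt{\left(-4 + 2 \cdot 118\right) + \left(378 + 14 \cdot 216 + 27 \left(-210\right) + 216 \left(-210\right)\right)} = \sqrt{\left(-4 + 236\right) + \left(378 + 3024 - 5670 - 45360\right)} = \sqrt{232 - 47628} = \sqrt{-47396} = 34 i \sqrt{41}$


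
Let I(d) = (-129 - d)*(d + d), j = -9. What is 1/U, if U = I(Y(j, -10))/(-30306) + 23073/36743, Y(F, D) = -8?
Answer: 556766679/314057945 ≈ 1.7728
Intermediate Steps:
I(d) = 2*d*(-129 - d) (I(d) = (-129 - d)*(2*d) = 2*d*(-129 - d))
U = 314057945/556766679 (U = -2*(-8)*(129 - 8)/(-30306) + 23073/36743 = -2*(-8)*121*(-1/30306) + 23073*(1/36743) = 1936*(-1/30306) + 23073/36743 = -968/15153 + 23073/36743 = 314057945/556766679 ≈ 0.56407)
1/U = 1/(314057945/556766679) = 556766679/314057945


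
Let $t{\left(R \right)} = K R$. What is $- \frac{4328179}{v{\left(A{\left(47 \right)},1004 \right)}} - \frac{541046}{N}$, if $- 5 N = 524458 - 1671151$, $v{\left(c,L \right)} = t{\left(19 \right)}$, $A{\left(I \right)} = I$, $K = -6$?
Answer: $\frac{1654261388609}{43574334} \approx 37964.0$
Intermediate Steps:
$t{\left(R \right)} = - 6 R$
$v{\left(c,L \right)} = -114$ ($v{\left(c,L \right)} = \left(-6\right) 19 = -114$)
$N = \frac{1146693}{5}$ ($N = - \frac{524458 - 1671151}{5} = \left(- \frac{1}{5}\right) \left(-1146693\right) = \frac{1146693}{5} \approx 2.2934 \cdot 10^{5}$)
$- \frac{4328179}{v{\left(A{\left(47 \right)},1004 \right)}} - \frac{541046}{N} = - \frac{4328179}{-114} - \frac{541046}{\frac{1146693}{5}} = \left(-4328179\right) \left(- \frac{1}{114}\right) - \frac{2705230}{1146693} = \frac{4328179}{114} - \frac{2705230}{1146693} = \frac{1654261388609}{43574334}$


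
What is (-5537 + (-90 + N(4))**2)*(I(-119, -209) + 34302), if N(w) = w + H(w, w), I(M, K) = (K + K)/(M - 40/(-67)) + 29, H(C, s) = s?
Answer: 323310109023/7933 ≈ 4.0755e+7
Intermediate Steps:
I(M, K) = 29 + 2*K/(40/67 + M) (I(M, K) = (2*K)/(M - 40*(-1/67)) + 29 = (2*K)/(M + 40/67) + 29 = (2*K)/(40/67 + M) + 29 = 2*K/(40/67 + M) + 29 = 29 + 2*K/(40/67 + M))
N(w) = 2*w (N(w) = w + w = 2*w)
(-5537 + (-90 + N(4))**2)*(I(-119, -209) + 34302) = (-5537 + (-90 + 2*4)**2)*((1160 + 134*(-209) + 1943*(-119))/(40 + 67*(-119)) + 34302) = (-5537 + (-90 + 8)**2)*((1160 - 28006 - 231217)/(40 - 7973) + 34302) = (-5537 + (-82)**2)*(-258063/(-7933) + 34302) = (-5537 + 6724)*(-1/7933*(-258063) + 34302) = 1187*(258063/7933 + 34302) = 1187*(272375829/7933) = 323310109023/7933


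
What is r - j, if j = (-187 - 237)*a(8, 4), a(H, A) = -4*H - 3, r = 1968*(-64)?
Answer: -140792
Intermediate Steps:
r = -125952
a(H, A) = -3 - 4*H
j = 14840 (j = (-187 - 237)*(-3 - 4*8) = -424*(-3 - 32) = -424*(-35) = 14840)
r - j = -125952 - 1*14840 = -125952 - 14840 = -140792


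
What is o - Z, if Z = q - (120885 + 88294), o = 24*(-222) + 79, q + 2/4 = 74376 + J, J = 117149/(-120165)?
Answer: 31136067283/240330 ≈ 1.2956e+5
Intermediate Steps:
J = -117149/120165 (J = 117149*(-1/120165) = -117149/120165 ≈ -0.97490)
q = 17874429617/240330 (q = -½ + (74376 - 117149/120165) = -½ + 8937274891/120165 = 17874429617/240330 ≈ 74375.)
o = -5249 (o = -5328 + 79 = -5249)
Z = -32397559453/240330 (Z = 17874429617/240330 - (120885 + 88294) = 17874429617/240330 - 1*209179 = 17874429617/240330 - 209179 = -32397559453/240330 ≈ -1.3480e+5)
o - Z = -5249 - 1*(-32397559453/240330) = -5249 + 32397559453/240330 = 31136067283/240330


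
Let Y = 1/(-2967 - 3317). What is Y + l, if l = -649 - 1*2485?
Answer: -19694057/6284 ≈ -3134.0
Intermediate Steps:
l = -3134 (l = -649 - 2485 = -3134)
Y = -1/6284 (Y = 1/(-6284) = -1/6284 ≈ -0.00015913)
Y + l = -1/6284 - 3134 = -19694057/6284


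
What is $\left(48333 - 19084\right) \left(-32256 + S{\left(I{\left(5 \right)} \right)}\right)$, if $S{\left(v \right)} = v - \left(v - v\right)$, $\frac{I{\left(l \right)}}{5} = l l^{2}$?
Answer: $-925175119$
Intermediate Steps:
$I{\left(l \right)} = 5 l^{3}$ ($I{\left(l \right)} = 5 l l^{2} = 5 l^{3}$)
$S{\left(v \right)} = v$ ($S{\left(v \right)} = v - 0 = v + 0 = v$)
$\left(48333 - 19084\right) \left(-32256 + S{\left(I{\left(5 \right)} \right)}\right) = \left(48333 - 19084\right) \left(-32256 + 5 \cdot 5^{3}\right) = 29249 \left(-32256 + 5 \cdot 125\right) = 29249 \left(-32256 + 625\right) = 29249 \left(-31631\right) = -925175119$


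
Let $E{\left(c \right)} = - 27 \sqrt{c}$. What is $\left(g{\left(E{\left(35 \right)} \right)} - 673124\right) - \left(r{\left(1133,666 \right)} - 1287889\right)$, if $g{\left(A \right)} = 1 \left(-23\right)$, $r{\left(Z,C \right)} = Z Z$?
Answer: $-668947$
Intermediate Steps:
$r{\left(Z,C \right)} = Z^{2}$
$g{\left(A \right)} = -23$
$\left(g{\left(E{\left(35 \right)} \right)} - 673124\right) - \left(r{\left(1133,666 \right)} - 1287889\right) = \left(-23 - 673124\right) - \left(1133^{2} - 1287889\right) = \left(-23 - 673124\right) - \left(1283689 - 1287889\right) = -673147 - -4200 = -673147 + 4200 = -668947$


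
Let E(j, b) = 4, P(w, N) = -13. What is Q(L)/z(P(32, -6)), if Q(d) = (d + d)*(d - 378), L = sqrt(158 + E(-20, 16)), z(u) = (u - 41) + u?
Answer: -324/67 + 6804*sqrt(2)/67 ≈ 138.78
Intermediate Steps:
z(u) = -41 + 2*u (z(u) = (-41 + u) + u = -41 + 2*u)
L = 9*sqrt(2) (L = sqrt(158 + 4) = sqrt(162) = 9*sqrt(2) ≈ 12.728)
Q(d) = 2*d*(-378 + d) (Q(d) = (2*d)*(-378 + d) = 2*d*(-378 + d))
Q(L)/z(P(32, -6)) = (2*(9*sqrt(2))*(-378 + 9*sqrt(2)))/(-41 + 2*(-13)) = (18*sqrt(2)*(-378 + 9*sqrt(2)))/(-41 - 26) = (18*sqrt(2)*(-378 + 9*sqrt(2)))/(-67) = (18*sqrt(2)*(-378 + 9*sqrt(2)))*(-1/67) = -18*sqrt(2)*(-378 + 9*sqrt(2))/67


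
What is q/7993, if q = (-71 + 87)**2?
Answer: 256/7993 ≈ 0.032028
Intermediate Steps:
q = 256 (q = 16**2 = 256)
q/7993 = 256/7993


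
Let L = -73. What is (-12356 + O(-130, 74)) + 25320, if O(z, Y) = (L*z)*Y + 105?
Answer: 715329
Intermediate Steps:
O(z, Y) = 105 - 73*Y*z (O(z, Y) = (-73*z)*Y + 105 = -73*Y*z + 105 = 105 - 73*Y*z)
(-12356 + O(-130, 74)) + 25320 = (-12356 + (105 - 73*74*(-130))) + 25320 = (-12356 + (105 + 702260)) + 25320 = (-12356 + 702365) + 25320 = 690009 + 25320 = 715329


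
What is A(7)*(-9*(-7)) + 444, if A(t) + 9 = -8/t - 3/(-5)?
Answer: -786/5 ≈ -157.20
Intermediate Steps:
A(t) = -42/5 - 8/t (A(t) = -9 + (-8/t - 3/(-5)) = -9 + (-8/t - 3*(-⅕)) = -9 + (-8/t + ⅗) = -9 + (⅗ - 8/t) = -42/5 - 8/t)
A(7)*(-9*(-7)) + 444 = (-42/5 - 8/7)*(-9*(-7)) + 444 = (-42/5 - 8*⅐)*63 + 444 = (-42/5 - 8/7)*63 + 444 = -334/35*63 + 444 = -3006/5 + 444 = -786/5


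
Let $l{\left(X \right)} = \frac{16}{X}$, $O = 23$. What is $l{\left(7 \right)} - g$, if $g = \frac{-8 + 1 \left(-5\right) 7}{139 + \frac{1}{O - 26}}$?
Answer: $\frac{7559}{2912} \approx 2.5958$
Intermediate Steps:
$g = - \frac{129}{416}$ ($g = \frac{-8 + 1 \left(-5\right) 7}{139 + \frac{1}{23 - 26}} = \frac{-8 - 35}{139 + \frac{1}{-3}} = \frac{-8 - 35}{139 - \frac{1}{3}} = - \frac{43}{\frac{416}{3}} = \left(-43\right) \frac{3}{416} = - \frac{129}{416} \approx -0.3101$)
$l{\left(7 \right)} - g = \frac{16}{7} - - \frac{129}{416} = 16 \cdot \frac{1}{7} + \frac{129}{416} = \frac{16}{7} + \frac{129}{416} = \frac{7559}{2912}$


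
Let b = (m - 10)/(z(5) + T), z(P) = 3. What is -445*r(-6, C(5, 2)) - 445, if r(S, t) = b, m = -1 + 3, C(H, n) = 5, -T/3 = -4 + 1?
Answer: -445/3 ≈ -148.33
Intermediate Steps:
T = 9 (T = -3*(-4 + 1) = -3*(-3) = 9)
m = 2
b = -2/3 (b = (2 - 10)/(3 + 9) = -8/12 = -8*1/12 = -2/3 ≈ -0.66667)
r(S, t) = -2/3
-445*r(-6, C(5, 2)) - 445 = -445*(-2/3) - 445 = 890/3 - 445 = -445/3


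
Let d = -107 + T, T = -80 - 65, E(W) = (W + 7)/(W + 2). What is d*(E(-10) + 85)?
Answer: -43029/2 ≈ -21515.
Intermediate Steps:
E(W) = (7 + W)/(2 + W)
T = -145
d = -252 (d = -107 - 145 = -252)
d*(E(-10) + 85) = -252*((7 - 10)/(2 - 10) + 85) = -252*(-3/(-8) + 85) = -252*(-⅛*(-3) + 85) = -252*(3/8 + 85) = -252*683/8 = -43029/2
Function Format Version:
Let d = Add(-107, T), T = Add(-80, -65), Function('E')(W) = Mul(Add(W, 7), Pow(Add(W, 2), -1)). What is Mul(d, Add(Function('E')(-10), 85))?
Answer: Rational(-43029, 2) ≈ -21515.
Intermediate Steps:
Function('E')(W) = Mul(Pow(Add(2, W), -1), Add(7, W)) (Function('E')(W) = Mul(Add(7, W), Pow(Add(2, W), -1)) = Mul(Pow(Add(2, W), -1), Add(7, W)))
T = -145
d = -252 (d = Add(-107, -145) = -252)
Mul(d, Add(Function('E')(-10), 85)) = Mul(-252, Add(Mul(Pow(Add(2, -10), -1), Add(7, -10)), 85)) = Mul(-252, Add(Mul(Pow(-8, -1), -3), 85)) = Mul(-252, Add(Mul(Rational(-1, 8), -3), 85)) = Mul(-252, Add(Rational(3, 8), 85)) = Mul(-252, Rational(683, 8)) = Rational(-43029, 2)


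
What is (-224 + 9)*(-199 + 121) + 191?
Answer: 16961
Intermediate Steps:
(-224 + 9)*(-199 + 121) + 191 = -215*(-78) + 191 = 16770 + 191 = 16961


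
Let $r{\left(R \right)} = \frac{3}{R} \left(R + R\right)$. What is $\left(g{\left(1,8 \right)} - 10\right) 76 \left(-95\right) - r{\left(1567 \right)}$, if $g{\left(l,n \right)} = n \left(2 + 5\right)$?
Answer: $-332126$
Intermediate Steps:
$g{\left(l,n \right)} = 7 n$ ($g{\left(l,n \right)} = n 7 = 7 n$)
$r{\left(R \right)} = 6$ ($r{\left(R \right)} = \frac{3}{R} 2 R = 6$)
$\left(g{\left(1,8 \right)} - 10\right) 76 \left(-95\right) - r{\left(1567 \right)} = \left(7 \cdot 8 - 10\right) 76 \left(-95\right) - 6 = \left(56 - 10\right) 76 \left(-95\right) - 6 = 46 \cdot 76 \left(-95\right) - 6 = 3496 \left(-95\right) - 6 = -332120 - 6 = -332126$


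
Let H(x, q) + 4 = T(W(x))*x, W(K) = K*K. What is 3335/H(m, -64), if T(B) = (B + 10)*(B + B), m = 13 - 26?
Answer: -667/157306 ≈ -0.0042401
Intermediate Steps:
m = -13
W(K) = K**2
T(B) = 2*B*(10 + B) (T(B) = (10 + B)*(2*B) = 2*B*(10 + B))
H(x, q) = -4 + 2*x**3*(10 + x**2) (H(x, q) = -4 + (2*x**2*(10 + x**2))*x = -4 + 2*x**3*(10 + x**2))
3335/H(m, -64) = 3335/(-4 + 2*(-13)**3*(10 + (-13)**2)) = 3335/(-4 + 2*(-2197)*(10 + 169)) = 3335/(-4 + 2*(-2197)*179) = 3335/(-4 - 786526) = 3335/(-786530) = 3335*(-1/786530) = -667/157306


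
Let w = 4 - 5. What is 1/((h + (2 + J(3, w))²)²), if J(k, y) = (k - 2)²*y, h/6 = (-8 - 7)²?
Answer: 1/1825201 ≈ 5.4789e-7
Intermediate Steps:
h = 1350 (h = 6*(-8 - 7)² = 6*(-15)² = 6*225 = 1350)
w = -1
J(k, y) = y*(-2 + k)² (J(k, y) = (-2 + k)²*y = y*(-2 + k)²)
1/((h + (2 + J(3, w))²)²) = 1/((1350 + (2 - (-2 + 3)²)²)²) = 1/((1350 + (2 - 1*1²)²)²) = 1/((1350 + (2 - 1*1)²)²) = 1/((1350 + (2 - 1)²)²) = 1/((1350 + 1²)²) = 1/((1350 + 1)²) = 1/(1351²) = 1/1825201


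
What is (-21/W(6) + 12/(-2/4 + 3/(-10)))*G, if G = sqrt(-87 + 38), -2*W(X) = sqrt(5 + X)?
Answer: I*(-105 + 294*sqrt(11)/11) ≈ -16.356*I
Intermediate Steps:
W(X) = -sqrt(5 + X)/2
G = 7*I (G = sqrt(-49) = 7*I ≈ 7.0*I)
(-21/W(6) + 12/(-2/4 + 3/(-10)))*G = (-21*(-2/sqrt(5 + 6)) + 12/(-2/4 + 3/(-10)))*(7*I) = (-21*(-2*sqrt(11)/11) + 12/(-2*1/4 + 3*(-1/10)))*(7*I) = (-(-42)*sqrt(11)/11 + 12/(-1/2 - 3/10))*(7*I) = (42*sqrt(11)/11 + 12/(-4/5))*(7*I) = (42*sqrt(11)/11 + 12*(-5/4))*(7*I) = (42*sqrt(11)/11 - 15)*(7*I) = (-15 + 42*sqrt(11)/11)*(7*I) = 7*I*(-15 + 42*sqrt(11)/11)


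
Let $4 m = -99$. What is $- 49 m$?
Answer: $\frac{4851}{4} \approx 1212.8$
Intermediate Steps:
$m = - \frac{99}{4}$ ($m = \frac{1}{4} \left(-99\right) = - \frac{99}{4} \approx -24.75$)
$- 49 m = \left(-49\right) \left(- \frac{99}{4}\right) = \frac{4851}{4}$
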